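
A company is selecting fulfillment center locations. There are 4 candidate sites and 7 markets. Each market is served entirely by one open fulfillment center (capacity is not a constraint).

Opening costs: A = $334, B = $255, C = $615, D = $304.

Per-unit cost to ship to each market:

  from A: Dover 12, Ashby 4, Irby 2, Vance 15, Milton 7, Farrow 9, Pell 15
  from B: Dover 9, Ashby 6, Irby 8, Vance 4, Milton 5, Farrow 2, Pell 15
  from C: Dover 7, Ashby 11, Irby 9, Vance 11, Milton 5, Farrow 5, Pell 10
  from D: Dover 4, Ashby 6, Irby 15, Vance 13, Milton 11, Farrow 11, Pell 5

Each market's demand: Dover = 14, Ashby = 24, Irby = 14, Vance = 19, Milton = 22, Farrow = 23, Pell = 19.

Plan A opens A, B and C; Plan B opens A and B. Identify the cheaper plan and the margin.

Plan B is cheaper by 492.

Plan A: {A, B, C}: Dover→C 7·14=98, Ashby→A 4·24=96, Irby→A 2·14=28, Vance→B 4·19=76, Milton→B 5·22=110, Farrow→B 2·23=46, Pell→C 10·19=190. Service 644; fixed 1204; total 1848.
Plan B: {A, B}: Dover→B 9·14=126, Ashby→A 4·24=96, Irby→A 2·14=28, Vance→B 4·19=76, Milton→B 5·22=110, Farrow→B 2·23=46, Pell→A 15·19=285. Service 767; fixed 589; total 1356.
Difference: |1848 − 1356| = 492.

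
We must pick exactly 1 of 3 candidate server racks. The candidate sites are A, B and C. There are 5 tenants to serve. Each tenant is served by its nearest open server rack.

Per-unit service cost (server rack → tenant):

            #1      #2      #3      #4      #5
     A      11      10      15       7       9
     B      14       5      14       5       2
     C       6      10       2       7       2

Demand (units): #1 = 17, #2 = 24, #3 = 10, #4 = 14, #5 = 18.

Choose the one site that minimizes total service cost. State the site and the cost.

Choose C only; total service cost 496.

With exactly 1 open, each tenant uses its cheapest among the chosen.
{C}: #1→C 6·17=102, #2→C 10·24=240, #3→C 2·10=20, #4→C 7·14=98, #5→C 2·18=36. Service cost 496.
{B}: service cost 604
{A}: service cost 837
Among all 3 size-1 choices, {C} is lowest.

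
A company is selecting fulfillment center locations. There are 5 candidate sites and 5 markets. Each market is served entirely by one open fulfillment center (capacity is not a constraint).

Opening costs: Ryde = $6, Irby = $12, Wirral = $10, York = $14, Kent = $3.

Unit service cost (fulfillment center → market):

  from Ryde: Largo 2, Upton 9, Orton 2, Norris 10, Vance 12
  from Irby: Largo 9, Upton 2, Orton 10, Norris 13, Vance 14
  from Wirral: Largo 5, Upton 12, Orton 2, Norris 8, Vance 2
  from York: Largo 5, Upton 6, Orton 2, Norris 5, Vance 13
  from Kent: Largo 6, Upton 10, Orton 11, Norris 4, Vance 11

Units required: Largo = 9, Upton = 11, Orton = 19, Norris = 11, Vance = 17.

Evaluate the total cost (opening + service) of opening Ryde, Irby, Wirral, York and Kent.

Each market is assigned to its cheapest site among the open ones.
{Ryde, Irby, Wirral, York, Kent}: Largo→Ryde 2·9=18, Upton→Irby 2·11=22, Orton→Ryde 2·19=38, Norris→Kent 4·11=44, Vance→Wirral 2·17=34. Service 156; fixed 45; total 201.

Total cost: 201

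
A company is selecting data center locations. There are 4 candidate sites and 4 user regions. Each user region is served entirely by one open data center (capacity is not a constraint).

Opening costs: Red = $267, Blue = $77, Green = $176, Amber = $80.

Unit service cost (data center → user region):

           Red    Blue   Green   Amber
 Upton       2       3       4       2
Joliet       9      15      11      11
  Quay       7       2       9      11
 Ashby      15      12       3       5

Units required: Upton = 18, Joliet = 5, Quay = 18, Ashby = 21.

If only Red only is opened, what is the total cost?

Total cost: 789

Each user region is assigned to its cheapest site among the open ones.
{Red}: Upton→Red 2·18=36, Joliet→Red 9·5=45, Quay→Red 7·18=126, Ashby→Red 15·21=315. Service 522; fixed 267; total 789.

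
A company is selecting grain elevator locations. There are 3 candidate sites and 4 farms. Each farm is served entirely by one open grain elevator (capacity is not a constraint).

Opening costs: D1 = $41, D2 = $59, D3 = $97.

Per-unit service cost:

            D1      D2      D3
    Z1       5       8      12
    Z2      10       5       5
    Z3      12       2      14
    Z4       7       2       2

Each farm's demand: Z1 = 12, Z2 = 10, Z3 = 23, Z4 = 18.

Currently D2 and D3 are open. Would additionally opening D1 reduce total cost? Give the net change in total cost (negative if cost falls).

No — net change +5 (cost rises by 5).

Current service cost with {D2, D3}: 228.
Adding D1: each farm re-picks its cheapest; new service cost 192, saving 36.
Extra fixed cost: 41. Net change = 41 − 36 = 5.
(Totals: 384 → 389.)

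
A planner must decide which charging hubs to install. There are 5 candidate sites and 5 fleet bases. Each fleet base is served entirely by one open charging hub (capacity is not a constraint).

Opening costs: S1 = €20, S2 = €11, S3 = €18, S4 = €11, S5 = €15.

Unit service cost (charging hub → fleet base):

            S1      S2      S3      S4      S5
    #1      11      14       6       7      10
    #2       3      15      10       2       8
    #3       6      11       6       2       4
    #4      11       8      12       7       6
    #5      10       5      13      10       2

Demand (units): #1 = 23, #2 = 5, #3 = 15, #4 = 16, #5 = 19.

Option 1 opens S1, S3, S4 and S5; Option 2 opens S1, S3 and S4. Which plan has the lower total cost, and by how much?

Option 1: {S1, S3, S4, S5}: #1→S3 6·23=138, #2→S4 2·5=10, #3→S4 2·15=30, #4→S5 6·16=96, #5→S5 2·19=38. Service 312; fixed 64; total 376.
Option 2: {S1, S3, S4}: #1→S3 6·23=138, #2→S4 2·5=10, #3→S4 2·15=30, #4→S4 7·16=112, #5→S1 10·19=190. Service 480; fixed 49; total 529.
Difference: |376 − 529| = 153.

Option 1 is cheaper by 153.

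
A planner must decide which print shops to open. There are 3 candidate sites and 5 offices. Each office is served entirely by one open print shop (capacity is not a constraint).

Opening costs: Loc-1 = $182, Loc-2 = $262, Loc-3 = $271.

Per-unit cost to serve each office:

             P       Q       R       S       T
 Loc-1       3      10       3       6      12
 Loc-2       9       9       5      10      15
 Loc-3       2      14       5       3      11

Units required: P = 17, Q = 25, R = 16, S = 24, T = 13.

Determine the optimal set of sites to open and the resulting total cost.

Open Loc-1 only; minimum total cost 831.

For any fixed open set, each office goes to its cheapest open site; total = fixed + service.
{Loc-1}: P→Loc-1 3·17=51, Q→Loc-1 10·25=250, R→Loc-1 3·16=48, S→Loc-1 6·24=144, T→Loc-1 12·13=156. Service 649; fixed 182; total 831.
{Loc-3}: service 679 + fixed 271 = 950
{Loc-1, Loc-3}: service 547 + fixed 453 = 1000
{Loc-1, Loc-2, Loc-3}: service 522 + fixed 715 = 1237
No other subset beats 831.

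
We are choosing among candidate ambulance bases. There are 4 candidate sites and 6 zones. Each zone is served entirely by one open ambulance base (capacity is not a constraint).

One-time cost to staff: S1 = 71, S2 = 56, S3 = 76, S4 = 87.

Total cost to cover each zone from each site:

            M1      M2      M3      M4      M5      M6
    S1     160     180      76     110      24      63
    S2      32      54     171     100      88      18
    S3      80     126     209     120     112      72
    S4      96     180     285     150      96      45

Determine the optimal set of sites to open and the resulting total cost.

For any fixed open set, each zone goes to its cheapest open site; total = fixed + service.
{S1, S2}: M1→S2 32, M2→S2 54, M3→S1 76, M4→S2 100, M5→S1 24, M6→S2 18. Service 304; fixed 127; total 431.
{S1, S2, S3}: service 304 + fixed 203 = 507
{S1, S2, S4}: M1→S2 32, M2→S2 54, M3→S1 76, M4→S2 100, M5→S1 24, M6→S2 18. Service 304; fixed 214; total 518.
{S1, S2, S3, S4}: M1→S2 32, M2→S2 54, M3→S1 76, M4→S2 100, M5→S1 24, M6→S2 18. Service 304; fixed 290; total 594.
No other subset beats 431.

Open S1 and S2; minimum total cost 431.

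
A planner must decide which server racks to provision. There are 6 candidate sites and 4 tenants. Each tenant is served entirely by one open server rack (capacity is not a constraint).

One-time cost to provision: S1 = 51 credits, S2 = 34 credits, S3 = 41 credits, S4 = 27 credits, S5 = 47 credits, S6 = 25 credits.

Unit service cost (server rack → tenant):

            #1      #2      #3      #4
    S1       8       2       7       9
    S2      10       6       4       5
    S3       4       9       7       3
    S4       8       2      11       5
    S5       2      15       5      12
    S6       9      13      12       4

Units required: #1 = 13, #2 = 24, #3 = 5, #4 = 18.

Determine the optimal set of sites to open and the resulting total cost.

Open S3 and S4; minimum total cost 257.

For any fixed open set, each tenant goes to its cheapest open site; total = fixed + service.
{S3, S4}: #1→S3 4·13=52, #2→S4 2·24=48, #3→S3 7·5=35, #4→S3 3·18=54. Service 189; fixed 68; total 257.
{S4, S5}: service 189 + fixed 74 = 263
{S3, S4, S5}: #1→S5 2·13=26, #2→S4 2·24=48, #3→S5 5·5=25, #4→S3 3·18=54. Service 153; fixed 115; total 268.
{S1, S2, S3, S4, S5, S6}: service 148 + fixed 225 = 373
No other subset beats 257.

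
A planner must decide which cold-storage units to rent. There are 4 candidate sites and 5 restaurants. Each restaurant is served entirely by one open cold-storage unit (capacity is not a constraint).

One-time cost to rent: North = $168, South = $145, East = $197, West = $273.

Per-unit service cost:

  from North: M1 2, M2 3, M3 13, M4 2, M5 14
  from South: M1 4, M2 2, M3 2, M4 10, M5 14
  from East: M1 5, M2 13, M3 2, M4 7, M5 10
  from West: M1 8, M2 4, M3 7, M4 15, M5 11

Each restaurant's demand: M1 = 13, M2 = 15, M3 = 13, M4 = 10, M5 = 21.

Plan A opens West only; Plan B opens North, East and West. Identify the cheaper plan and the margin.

Plan A: {West}: M1→West 8·13=104, M2→West 4·15=60, M3→West 7·13=91, M4→West 15·10=150, M5→West 11·21=231. Service 636; fixed 273; total 909.
Plan B: {North, East, West}: M1→North 2·13=26, M2→North 3·15=45, M3→East 2·13=26, M4→North 2·10=20, M5→East 10·21=210. Service 327; fixed 638; total 965.
Difference: |909 − 965| = 56.

Plan A is cheaper by 56.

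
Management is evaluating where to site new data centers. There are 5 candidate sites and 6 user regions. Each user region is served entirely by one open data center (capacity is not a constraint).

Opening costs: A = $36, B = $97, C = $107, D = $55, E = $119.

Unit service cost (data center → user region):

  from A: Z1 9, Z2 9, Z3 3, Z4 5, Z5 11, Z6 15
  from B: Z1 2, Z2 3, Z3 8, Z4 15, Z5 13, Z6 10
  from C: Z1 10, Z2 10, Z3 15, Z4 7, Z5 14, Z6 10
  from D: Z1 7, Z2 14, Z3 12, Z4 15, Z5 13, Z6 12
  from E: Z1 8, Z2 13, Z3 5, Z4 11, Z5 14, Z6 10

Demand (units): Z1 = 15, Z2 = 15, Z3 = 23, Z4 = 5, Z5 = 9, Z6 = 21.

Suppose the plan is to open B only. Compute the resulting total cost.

Total cost: 758

Each user region is assigned to its cheapest site among the open ones.
{B}: Z1→B 2·15=30, Z2→B 3·15=45, Z3→B 8·23=184, Z4→B 15·5=75, Z5→B 13·9=117, Z6→B 10·21=210. Service 661; fixed 97; total 758.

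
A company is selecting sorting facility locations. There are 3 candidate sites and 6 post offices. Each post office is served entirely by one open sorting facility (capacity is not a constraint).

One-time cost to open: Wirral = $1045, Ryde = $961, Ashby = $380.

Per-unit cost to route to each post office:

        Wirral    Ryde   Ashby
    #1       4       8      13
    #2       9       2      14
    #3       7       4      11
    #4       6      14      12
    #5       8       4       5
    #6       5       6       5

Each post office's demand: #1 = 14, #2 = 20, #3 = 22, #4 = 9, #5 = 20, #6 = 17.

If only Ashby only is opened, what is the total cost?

Total cost: 1377

Each post office is assigned to its cheapest site among the open ones.
{Ashby}: #1→Ashby 13·14=182, #2→Ashby 14·20=280, #3→Ashby 11·22=242, #4→Ashby 12·9=108, #5→Ashby 5·20=100, #6→Ashby 5·17=85. Service 997; fixed 380; total 1377.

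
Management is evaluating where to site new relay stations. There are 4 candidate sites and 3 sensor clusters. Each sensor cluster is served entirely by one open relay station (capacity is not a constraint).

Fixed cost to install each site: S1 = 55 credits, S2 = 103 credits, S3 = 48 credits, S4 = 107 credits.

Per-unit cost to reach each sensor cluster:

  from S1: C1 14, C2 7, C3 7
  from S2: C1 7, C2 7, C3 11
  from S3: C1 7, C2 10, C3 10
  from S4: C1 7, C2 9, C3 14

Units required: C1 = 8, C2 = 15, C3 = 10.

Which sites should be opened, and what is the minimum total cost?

Open S1 and S3; minimum total cost 334.

For any fixed open set, each sensor cluster goes to its cheapest open site; total = fixed + service.
{S1, S3}: C1→S3 7·8=56, C2→S1 7·15=105, C3→S1 7·10=70. Service 231; fixed 103; total 334.
{S1}: service 287 + fixed 55 = 342
{S3}: service 306 + fixed 48 = 354
{S1, S2, S3, S4}: service 231 + fixed 313 = 544
No other subset beats 334.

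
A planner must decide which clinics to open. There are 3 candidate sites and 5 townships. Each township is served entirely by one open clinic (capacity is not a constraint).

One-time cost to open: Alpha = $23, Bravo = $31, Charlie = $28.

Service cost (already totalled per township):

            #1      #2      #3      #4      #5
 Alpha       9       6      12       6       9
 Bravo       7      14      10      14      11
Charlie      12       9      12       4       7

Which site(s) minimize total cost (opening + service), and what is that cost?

Open Alpha only; minimum total cost 65.

For any fixed open set, each township goes to its cheapest open site; total = fixed + service.
{Alpha}: #1→Alpha 9, #2→Alpha 6, #3→Alpha 12, #4→Alpha 6, #5→Alpha 9. Service 42; fixed 23; total 65.
{Charlie}: service 44 + fixed 28 = 72
{Bravo}: service 56 + fixed 31 = 87
{Alpha, Bravo, Charlie}: #1→Bravo 7, #2→Alpha 6, #3→Bravo 10, #4→Charlie 4, #5→Charlie 7. Service 34; fixed 82; total 116.
(All 7 nonempty subsets were checked; Alpha only is lowest.)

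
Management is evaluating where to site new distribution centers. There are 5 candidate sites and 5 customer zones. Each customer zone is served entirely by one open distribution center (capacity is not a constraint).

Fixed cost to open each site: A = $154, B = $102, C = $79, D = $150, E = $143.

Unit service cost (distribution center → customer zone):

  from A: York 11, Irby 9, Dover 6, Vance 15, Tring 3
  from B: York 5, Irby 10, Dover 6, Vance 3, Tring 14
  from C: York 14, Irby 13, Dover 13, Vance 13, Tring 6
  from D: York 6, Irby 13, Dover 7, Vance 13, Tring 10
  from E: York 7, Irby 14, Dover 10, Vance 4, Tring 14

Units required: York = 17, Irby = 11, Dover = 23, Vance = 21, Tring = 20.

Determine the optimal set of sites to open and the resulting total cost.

For any fixed open set, each customer zone goes to its cheapest open site; total = fixed + service.
{B, C}: York→B 5·17=85, Irby→B 10·11=110, Dover→B 6·23=138, Vance→B 3·21=63, Tring→C 6·20=120. Service 516; fixed 181; total 697.
{A, B}: York→B 5·17=85, Irby→A 9·11=99, Dover→A 6·23=138, Vance→B 3·21=63, Tring→A 3·20=60. Service 445; fixed 256; total 701.
{B}: service 676 + fixed 102 = 778
{A, B, C, D, E}: York→B 5·17=85, Irby→A 9·11=99, Dover→A 6·23=138, Vance→B 3·21=63, Tring→A 3·20=60. Service 445; fixed 628; total 1073.
No other subset beats 697.

Open B and C; minimum total cost 697.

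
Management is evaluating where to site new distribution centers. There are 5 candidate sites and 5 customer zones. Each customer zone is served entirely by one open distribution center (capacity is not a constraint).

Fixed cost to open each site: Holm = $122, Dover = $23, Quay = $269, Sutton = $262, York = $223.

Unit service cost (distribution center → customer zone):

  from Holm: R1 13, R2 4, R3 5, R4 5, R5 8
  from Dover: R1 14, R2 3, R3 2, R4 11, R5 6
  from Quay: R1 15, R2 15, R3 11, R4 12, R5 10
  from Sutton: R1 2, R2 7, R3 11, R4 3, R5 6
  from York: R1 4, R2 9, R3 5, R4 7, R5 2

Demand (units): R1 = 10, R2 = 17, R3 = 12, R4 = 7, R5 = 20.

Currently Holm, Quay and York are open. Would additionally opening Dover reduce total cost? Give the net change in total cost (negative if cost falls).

Current service cost with {Holm, Quay, York}: 243.
Adding Dover: each customer zone re-picks its cheapest; new service cost 190, saving 53.
Extra fixed cost: 23. Net change = 23 − 53 = -30.
(Totals: 857 → 827.)

Yes — net change −30 (cost falls by 30).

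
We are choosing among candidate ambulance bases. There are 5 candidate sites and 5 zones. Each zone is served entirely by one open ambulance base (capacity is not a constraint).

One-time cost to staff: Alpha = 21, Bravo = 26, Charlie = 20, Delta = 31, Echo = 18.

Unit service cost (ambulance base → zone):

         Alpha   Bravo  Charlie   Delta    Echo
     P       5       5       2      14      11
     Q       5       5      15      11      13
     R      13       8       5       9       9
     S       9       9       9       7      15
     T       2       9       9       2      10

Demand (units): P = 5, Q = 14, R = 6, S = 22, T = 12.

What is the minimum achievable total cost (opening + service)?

Minimum total cost: 360

For any fixed open set, each zone goes to its cheapest open site; total = fixed + service.
{Alpha, Charlie, Delta}: P→Charlie 2·5=10, Q→Alpha 5·14=70, R→Charlie 5·6=30, S→Delta 7·22=154, T→Alpha 2·12=24. Service 288; fixed 72; total 360.
{Bravo, Charlie, Delta}: P→Charlie 2·5=10, Q→Bravo 5·14=70, R→Charlie 5·6=30, S→Delta 7·22=154, T→Delta 2·12=24. Service 288; fixed 77; total 365.
{Alpha, Charlie}: service 332 + fixed 41 = 373
{Alpha, Bravo, Charlie, Delta, Echo}: P→Charlie 2·5=10, Q→Alpha 5·14=70, R→Charlie 5·6=30, S→Delta 7·22=154, T→Alpha 2·12=24. Service 288; fixed 116; total 404.
No other subset beats 360.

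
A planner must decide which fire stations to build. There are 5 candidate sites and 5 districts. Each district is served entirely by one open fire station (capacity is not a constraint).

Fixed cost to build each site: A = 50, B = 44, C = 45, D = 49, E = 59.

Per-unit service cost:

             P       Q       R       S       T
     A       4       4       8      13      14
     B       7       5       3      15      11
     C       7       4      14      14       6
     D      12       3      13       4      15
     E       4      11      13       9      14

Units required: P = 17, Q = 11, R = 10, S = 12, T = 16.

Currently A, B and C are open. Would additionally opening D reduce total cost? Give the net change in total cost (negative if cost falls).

Current service cost with {A, B, C}: 394.
Adding D: each district re-picks its cheapest; new service cost 275, saving 119.
Extra fixed cost: 49. Net change = 49 − 119 = -70.
(Totals: 533 → 463.)

Yes — net change −70 (cost falls by 70).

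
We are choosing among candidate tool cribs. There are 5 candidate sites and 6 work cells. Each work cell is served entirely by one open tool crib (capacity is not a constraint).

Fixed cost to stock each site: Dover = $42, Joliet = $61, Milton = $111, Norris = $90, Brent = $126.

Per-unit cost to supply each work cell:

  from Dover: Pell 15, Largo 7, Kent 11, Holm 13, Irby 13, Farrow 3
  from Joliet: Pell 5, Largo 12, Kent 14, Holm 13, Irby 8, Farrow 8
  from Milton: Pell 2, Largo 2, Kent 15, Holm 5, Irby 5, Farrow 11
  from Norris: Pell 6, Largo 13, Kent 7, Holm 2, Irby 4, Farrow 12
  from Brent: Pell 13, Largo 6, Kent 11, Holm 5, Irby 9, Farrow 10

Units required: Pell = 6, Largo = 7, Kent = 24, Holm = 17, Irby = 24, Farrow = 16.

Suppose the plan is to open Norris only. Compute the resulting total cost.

Total cost: 707

Each work cell is assigned to its cheapest site among the open ones.
{Norris}: Pell→Norris 6·6=36, Largo→Norris 13·7=91, Kent→Norris 7·24=168, Holm→Norris 2·17=34, Irby→Norris 4·24=96, Farrow→Norris 12·16=192. Service 617; fixed 90; total 707.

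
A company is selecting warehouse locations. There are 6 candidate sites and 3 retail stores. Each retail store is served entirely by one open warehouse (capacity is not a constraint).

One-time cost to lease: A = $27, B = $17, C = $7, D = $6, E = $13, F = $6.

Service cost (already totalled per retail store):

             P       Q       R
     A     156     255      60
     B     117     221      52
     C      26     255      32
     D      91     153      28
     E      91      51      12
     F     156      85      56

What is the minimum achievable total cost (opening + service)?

Minimum total cost: 109

For any fixed open set, each retail store goes to its cheapest open site; total = fixed + service.
{C, E}: P→C 26, Q→E 51, R→E 12. Service 89; fixed 20; total 109.
{C, D, E}: service 89 + fixed 26 = 115
{C, E, F}: service 89 + fixed 26 = 115
{A, B, C, D, E, F}: service 89 + fixed 76 = 165
No other subset beats 109.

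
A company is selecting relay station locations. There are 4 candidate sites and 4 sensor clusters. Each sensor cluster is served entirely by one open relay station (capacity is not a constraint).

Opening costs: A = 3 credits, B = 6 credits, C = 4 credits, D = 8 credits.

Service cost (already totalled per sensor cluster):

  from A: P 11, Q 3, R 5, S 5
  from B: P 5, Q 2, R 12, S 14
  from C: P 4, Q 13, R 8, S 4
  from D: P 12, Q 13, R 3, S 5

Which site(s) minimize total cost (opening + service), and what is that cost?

Open A and C; minimum total cost 23.

For any fixed open set, each sensor cluster goes to its cheapest open site; total = fixed + service.
{A, C}: P→C 4, Q→A 3, R→A 5, S→C 4. Service 16; fixed 7; total 23.
{A, B}: service 17 + fixed 9 = 26
{A}: service 24 + fixed 3 = 27
{A, B, C, D}: P→C 4, Q→B 2, R→D 3, S→C 4. Service 13; fixed 21; total 34.
No other subset beats 23.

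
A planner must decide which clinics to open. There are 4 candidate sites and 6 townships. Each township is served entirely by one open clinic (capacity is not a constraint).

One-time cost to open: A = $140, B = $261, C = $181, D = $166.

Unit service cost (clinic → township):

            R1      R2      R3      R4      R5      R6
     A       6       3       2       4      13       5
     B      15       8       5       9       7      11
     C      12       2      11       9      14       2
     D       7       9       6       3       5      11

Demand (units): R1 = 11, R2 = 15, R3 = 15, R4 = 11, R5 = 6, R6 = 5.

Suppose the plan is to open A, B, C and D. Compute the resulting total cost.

Total cost: 947

Each township is assigned to its cheapest site among the open ones.
{A, B, C, D}: R1→A 6·11=66, R2→C 2·15=30, R3→A 2·15=30, R4→D 3·11=33, R5→D 5·6=30, R6→C 2·5=10. Service 199; fixed 748; total 947.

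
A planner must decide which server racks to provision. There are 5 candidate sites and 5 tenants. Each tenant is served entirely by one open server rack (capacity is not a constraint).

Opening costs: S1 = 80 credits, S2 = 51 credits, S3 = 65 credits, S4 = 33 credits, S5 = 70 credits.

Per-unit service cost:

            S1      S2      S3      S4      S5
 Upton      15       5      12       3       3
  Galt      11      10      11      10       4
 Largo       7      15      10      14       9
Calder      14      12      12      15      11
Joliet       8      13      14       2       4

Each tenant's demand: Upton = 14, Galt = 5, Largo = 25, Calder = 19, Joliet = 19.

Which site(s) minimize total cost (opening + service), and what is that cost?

For any fixed open set, each tenant goes to its cheapest open site; total = fixed + service.
{S4, S5}: Upton→S4 3·14=42, Galt→S5 4·5=20, Largo→S5 9·25=225, Calder→S5 11·19=209, Joliet→S4 2·19=38. Service 534; fixed 103; total 637.
{S5}: service 572 + fixed 70 = 642
{S1, S4, S5}: service 484 + fixed 183 = 667
{S1, S2, S3, S4, S5}: service 484 + fixed 299 = 783
No other subset beats 637.

Open S4 and S5; minimum total cost 637.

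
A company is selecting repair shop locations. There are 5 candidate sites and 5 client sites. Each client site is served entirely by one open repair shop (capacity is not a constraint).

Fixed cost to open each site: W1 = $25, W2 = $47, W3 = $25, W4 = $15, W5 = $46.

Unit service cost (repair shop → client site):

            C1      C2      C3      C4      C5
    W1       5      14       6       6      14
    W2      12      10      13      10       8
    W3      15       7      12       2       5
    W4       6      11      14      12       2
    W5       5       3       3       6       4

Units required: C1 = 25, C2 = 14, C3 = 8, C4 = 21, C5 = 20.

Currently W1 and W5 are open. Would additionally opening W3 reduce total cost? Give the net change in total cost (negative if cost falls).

Yes — net change −59 (cost falls by 59).

Current service cost with {W1, W5}: 397.
Adding W3: each client site re-picks its cheapest; new service cost 313, saving 84.
Extra fixed cost: 25. Net change = 25 − 84 = -59.
(Totals: 468 → 409.)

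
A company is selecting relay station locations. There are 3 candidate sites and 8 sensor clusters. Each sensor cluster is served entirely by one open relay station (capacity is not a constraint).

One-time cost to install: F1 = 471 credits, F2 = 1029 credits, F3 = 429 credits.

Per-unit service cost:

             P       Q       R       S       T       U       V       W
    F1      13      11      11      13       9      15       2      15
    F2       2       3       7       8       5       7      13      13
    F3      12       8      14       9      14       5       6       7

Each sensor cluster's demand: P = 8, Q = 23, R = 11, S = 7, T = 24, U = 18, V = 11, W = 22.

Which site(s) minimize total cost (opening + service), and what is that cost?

Open F3 only; minimum total cost 1572.

For any fixed open set, each sensor cluster goes to its cheapest open site; total = fixed + service.
{F3}: P→F3 12·8=96, Q→F3 8·23=184, R→F3 14·11=154, S→F3 9·7=63, T→F3 14·24=336, U→F3 5·18=90, V→F3 6·11=66, W→F3 7·22=154. Service 1143; fixed 429; total 1572.
{F1, F3}: service 946 + fixed 900 = 1846
{F1}: P→F1 13·8=104, Q→F1 11·23=253, R→F1 11·11=121, S→F1 13·7=91, T→F1 9·24=216, U→F1 15·18=270, V→F1 2·11=22, W→F1 15·22=330. Service 1407; fixed 471; total 1878.
{F1, F2, F3}: P→F2 2·8=16, Q→F2 3·23=69, R→F2 7·11=77, S→F2 8·7=56, T→F2 5·24=120, U→F3 5·18=90, V→F1 2·11=22, W→F3 7·22=154. Service 604; fixed 1929; total 2533.
No other subset beats 1572.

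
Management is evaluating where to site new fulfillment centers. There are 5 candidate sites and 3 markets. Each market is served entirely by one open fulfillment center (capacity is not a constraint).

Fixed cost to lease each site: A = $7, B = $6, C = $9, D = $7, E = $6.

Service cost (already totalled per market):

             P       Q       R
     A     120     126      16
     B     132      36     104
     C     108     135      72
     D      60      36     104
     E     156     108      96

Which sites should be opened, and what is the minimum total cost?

For any fixed open set, each market goes to its cheapest open site; total = fixed + service.
{A, D}: P→D 60, Q→D 36, R→A 16. Service 112; fixed 14; total 126.
{A, B, D}: P→D 60, Q→B 36, R→A 16. Service 112; fixed 20; total 132.
{A, D, E}: service 112 + fixed 20 = 132
{A, B, C, D, E}: service 112 + fixed 35 = 147
No other subset beats 126.

Open A and D; minimum total cost 126.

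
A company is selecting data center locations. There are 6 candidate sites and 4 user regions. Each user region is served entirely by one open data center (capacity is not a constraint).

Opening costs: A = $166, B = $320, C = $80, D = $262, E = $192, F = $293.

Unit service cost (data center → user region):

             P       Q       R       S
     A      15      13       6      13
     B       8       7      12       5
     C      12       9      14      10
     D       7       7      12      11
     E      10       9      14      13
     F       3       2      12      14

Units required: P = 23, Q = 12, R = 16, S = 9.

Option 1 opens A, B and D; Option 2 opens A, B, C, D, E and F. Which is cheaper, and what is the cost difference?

Option 1: {A, B, D}: P→D 7·23=161, Q→B 7·12=84, R→A 6·16=96, S→B 5·9=45. Service 386; fixed 748; total 1134.
Option 2: {A, B, C, D, E, F}: P→F 3·23=69, Q→F 2·12=24, R→A 6·16=96, S→B 5·9=45. Service 234; fixed 1313; total 1547.
Difference: |1134 − 1547| = 413.

Option 1 is cheaper by 413.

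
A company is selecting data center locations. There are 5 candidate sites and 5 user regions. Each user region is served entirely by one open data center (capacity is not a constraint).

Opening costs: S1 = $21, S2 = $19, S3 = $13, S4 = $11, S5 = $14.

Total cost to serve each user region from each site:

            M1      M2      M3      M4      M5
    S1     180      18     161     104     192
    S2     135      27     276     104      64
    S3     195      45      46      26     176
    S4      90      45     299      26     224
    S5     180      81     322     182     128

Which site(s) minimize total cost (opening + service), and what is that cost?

Open S2, S3 and S4; minimum total cost 296.

For any fixed open set, each user region goes to its cheapest open site; total = fixed + service.
{S2, S3, S4}: M1→S4 90, M2→S2 27, M3→S3 46, M4→S3 26, M5→S2 64. Service 253; fixed 43; total 296.
{S1, S2, S3, S4}: service 244 + fixed 64 = 308
{S2, S3, S4, S5}: M1→S4 90, M2→S2 27, M3→S3 46, M4→S3 26, M5→S2 64. Service 253; fixed 57; total 310.
{S1, S2, S3, S4, S5}: service 244 + fixed 78 = 322
No other subset beats 296.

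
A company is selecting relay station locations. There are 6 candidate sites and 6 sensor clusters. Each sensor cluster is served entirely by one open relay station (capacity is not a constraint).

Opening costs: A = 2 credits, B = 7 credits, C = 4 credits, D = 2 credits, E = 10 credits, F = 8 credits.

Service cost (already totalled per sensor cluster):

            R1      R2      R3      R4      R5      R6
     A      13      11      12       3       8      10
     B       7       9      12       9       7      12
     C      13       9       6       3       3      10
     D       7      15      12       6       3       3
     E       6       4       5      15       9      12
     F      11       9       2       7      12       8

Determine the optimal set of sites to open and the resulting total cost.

Open C and D; minimum total cost 37.

For any fixed open set, each sensor cluster goes to its cheapest open site; total = fixed + service.
{C, D}: R1→D 7, R2→C 9, R3→C 6, R4→C 3, R5→C 3, R6→D 3. Service 31; fixed 6; total 37.
{A, D, E}: service 24 + fixed 14 = 38
{A, C, D}: service 31 + fixed 8 = 39
{A, B, C, D, E, F}: R1→E 6, R2→E 4, R3→F 2, R4→A 3, R5→C 3, R6→D 3. Service 21; fixed 33; total 54.
No other subset beats 37.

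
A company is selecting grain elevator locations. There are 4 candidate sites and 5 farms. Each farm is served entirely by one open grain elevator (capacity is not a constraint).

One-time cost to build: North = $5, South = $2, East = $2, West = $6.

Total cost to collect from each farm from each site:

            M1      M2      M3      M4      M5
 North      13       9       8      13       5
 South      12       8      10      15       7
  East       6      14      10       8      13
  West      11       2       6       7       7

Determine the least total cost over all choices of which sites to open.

For any fixed open set, each farm goes to its cheapest open site; total = fixed + service.
{East, West}: M1→East 6, M2→West 2, M3→West 6, M4→West 7, M5→West 7. Service 28; fixed 8; total 36.
{South, East, West}: service 28 + fixed 10 = 38
{North, East, West}: service 26 + fixed 13 = 39
{North, South, East, West}: M1→East 6, M2→West 2, M3→West 6, M4→West 7, M5→North 5. Service 26; fixed 15; total 41.
No other subset beats 36.

Minimum total cost: 36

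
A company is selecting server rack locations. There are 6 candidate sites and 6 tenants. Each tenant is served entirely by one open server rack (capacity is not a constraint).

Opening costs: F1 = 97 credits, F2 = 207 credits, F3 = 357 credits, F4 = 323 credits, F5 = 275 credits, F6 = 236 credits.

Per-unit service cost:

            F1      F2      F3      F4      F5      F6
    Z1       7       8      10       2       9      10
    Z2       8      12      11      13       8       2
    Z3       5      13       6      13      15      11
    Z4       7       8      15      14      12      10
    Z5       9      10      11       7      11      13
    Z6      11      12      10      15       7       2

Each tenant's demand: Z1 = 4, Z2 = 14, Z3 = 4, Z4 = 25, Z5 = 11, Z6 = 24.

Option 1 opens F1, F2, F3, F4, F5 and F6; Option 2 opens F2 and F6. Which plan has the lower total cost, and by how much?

Option 2 is cheaper by 946.

Option 1: {F1, F2, F3, F4, F5, F6}: Z1→F4 2·4=8, Z2→F6 2·14=28, Z3→F1 5·4=20, Z4→F1 7·25=175, Z5→F4 7·11=77, Z6→F6 2·24=48. Service 356; fixed 1495; total 1851.
Option 2: {F2, F6}: Z1→F2 8·4=32, Z2→F6 2·14=28, Z3→F6 11·4=44, Z4→F2 8·25=200, Z5→F2 10·11=110, Z6→F6 2·24=48. Service 462; fixed 443; total 905.
Difference: |1851 − 905| = 946.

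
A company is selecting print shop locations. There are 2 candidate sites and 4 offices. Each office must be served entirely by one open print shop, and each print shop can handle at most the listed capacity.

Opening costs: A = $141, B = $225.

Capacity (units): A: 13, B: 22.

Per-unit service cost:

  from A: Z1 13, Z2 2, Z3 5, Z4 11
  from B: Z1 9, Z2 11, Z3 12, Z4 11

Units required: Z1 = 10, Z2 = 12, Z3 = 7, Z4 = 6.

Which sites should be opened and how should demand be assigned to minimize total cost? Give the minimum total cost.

Open {A, B}: Z1→B 9·10=90, Z2→B 11·12=132, Z3→A 5·7=35, Z4→A 11·6=66.
Loads: A carries 13/13, B carries 22/22. Service 323; fixed 366; total 689.

Minimum total cost: 689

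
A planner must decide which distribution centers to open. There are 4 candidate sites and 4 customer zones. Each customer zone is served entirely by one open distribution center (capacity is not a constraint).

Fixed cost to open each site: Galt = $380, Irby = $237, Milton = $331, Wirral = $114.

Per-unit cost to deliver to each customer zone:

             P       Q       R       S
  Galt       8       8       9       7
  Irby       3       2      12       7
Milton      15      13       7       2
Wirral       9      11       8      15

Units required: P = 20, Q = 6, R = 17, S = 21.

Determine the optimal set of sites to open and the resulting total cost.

For any fixed open set, each customer zone goes to its cheapest open site; total = fixed + service.
{Irby}: P→Irby 3·20=60, Q→Irby 2·6=12, R→Irby 12·17=204, S→Irby 7·21=147. Service 423; fixed 237; total 660.
{Irby, Wirral}: P→Irby 3·20=60, Q→Irby 2·6=12, R→Wirral 8·17=136, S→Irby 7·21=147. Service 355; fixed 351; total 706.
{Irby, Milton}: service 233 + fixed 568 = 801
{Galt, Irby, Milton, Wirral}: P→Irby 3·20=60, Q→Irby 2·6=12, R→Milton 7·17=119, S→Milton 2·21=42. Service 233; fixed 1062; total 1295.
(All 15 nonempty subsets were checked; Irby only is lowest.)

Open Irby only; minimum total cost 660.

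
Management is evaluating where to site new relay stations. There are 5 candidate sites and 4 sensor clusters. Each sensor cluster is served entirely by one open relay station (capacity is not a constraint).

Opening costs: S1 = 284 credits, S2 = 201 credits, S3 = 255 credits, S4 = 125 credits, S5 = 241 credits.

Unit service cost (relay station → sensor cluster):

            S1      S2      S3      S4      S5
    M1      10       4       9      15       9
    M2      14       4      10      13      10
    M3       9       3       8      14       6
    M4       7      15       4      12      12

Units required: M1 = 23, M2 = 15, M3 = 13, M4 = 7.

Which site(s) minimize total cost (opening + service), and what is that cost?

For any fixed open set, each sensor cluster goes to its cheapest open site; total = fixed + service.
{S2}: M1→S2 4·23=92, M2→S2 4·15=60, M3→S2 3·13=39, M4→S2 15·7=105. Service 296; fixed 201; total 497.
{S2, S4}: service 275 + fixed 326 = 601
{S2, S3}: M1→S2 4·23=92, M2→S2 4·15=60, M3→S2 3·13=39, M4→S3 4·7=28. Service 219; fixed 456; total 675.
{S1, S2, S3, S4, S5}: M1→S2 4·23=92, M2→S2 4·15=60, M3→S2 3·13=39, M4→S3 4·7=28. Service 219; fixed 1106; total 1325.
No other subset beats 497.

Open S2 only; minimum total cost 497.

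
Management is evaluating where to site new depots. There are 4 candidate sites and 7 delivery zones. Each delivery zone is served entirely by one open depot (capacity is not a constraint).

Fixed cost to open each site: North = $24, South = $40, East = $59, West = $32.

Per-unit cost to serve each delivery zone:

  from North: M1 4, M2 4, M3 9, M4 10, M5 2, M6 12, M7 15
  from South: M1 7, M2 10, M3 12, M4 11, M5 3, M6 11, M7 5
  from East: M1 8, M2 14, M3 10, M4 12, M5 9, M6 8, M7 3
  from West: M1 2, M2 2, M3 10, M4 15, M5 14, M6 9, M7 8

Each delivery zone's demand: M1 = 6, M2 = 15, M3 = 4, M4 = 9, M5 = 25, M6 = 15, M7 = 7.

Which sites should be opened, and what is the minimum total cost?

Open North and West; minimum total cost 465.

For any fixed open set, each delivery zone goes to its cheapest open site; total = fixed + service.
{North, West}: M1→West 2·6=12, M2→West 2·15=30, M3→North 9·4=36, M4→North 10·9=90, M5→North 2·25=50, M6→West 9·15=135, M7→West 8·7=56. Service 409; fixed 56; total 465.
{North, East, West}: service 359 + fixed 115 = 474
{North, South, West}: M1→West 2·6=12, M2→West 2·15=30, M3→North 9·4=36, M4→North 10·9=90, M5→North 2·25=50, M6→West 9·15=135, M7→South 5·7=35. Service 388; fixed 96; total 484.
{North, South, East, West}: M1→West 2·6=12, M2→West 2·15=30, M3→North 9·4=36, M4→North 10·9=90, M5→North 2·25=50, M6→East 8·15=120, M7→East 3·7=21. Service 359; fixed 155; total 514.
No other subset beats 465.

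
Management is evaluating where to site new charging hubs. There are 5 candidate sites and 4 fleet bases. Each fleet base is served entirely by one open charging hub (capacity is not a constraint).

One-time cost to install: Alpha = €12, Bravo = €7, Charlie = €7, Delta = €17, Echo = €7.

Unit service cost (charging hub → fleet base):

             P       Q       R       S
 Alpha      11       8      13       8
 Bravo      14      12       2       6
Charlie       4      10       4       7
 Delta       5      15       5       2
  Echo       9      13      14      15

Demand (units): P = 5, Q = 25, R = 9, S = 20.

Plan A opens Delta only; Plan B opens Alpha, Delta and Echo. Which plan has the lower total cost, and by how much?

Plan A: {Delta}: P→Delta 5·5=25, Q→Delta 15·25=375, R→Delta 5·9=45, S→Delta 2·20=40. Service 485; fixed 17; total 502.
Plan B: {Alpha, Delta, Echo}: P→Delta 5·5=25, Q→Alpha 8·25=200, R→Delta 5·9=45, S→Delta 2·20=40. Service 310; fixed 36; total 346.
Difference: |502 − 346| = 156.

Plan B is cheaper by 156.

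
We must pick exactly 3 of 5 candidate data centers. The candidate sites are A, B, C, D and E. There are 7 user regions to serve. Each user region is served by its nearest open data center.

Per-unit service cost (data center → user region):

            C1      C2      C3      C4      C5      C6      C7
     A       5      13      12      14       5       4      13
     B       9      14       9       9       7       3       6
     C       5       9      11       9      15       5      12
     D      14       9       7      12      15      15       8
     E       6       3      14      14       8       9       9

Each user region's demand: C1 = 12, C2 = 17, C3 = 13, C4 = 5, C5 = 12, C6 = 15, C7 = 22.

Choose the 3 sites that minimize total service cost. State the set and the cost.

Choose A, B and E; total service cost 510.

With exactly 3 open, each user region uses its cheapest among the chosen.
{A, B, E}: C1→A 5·12=60, C2→E 3·17=51, C3→B 9·13=117, C4→B 9·5=45, C5→A 5·12=60, C6→B 3·15=45, C7→B 6·22=132. Service cost 510.
{B, D, E}: service cost 520
{B, C, E}: service cost 534
Among all 10 size-3 choices, {A, B, E} is lowest.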